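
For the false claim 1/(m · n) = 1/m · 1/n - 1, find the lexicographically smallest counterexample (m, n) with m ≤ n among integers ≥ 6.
(m, n) = (6, 6)

Substituting (6, 6) into the claim:
LHS = 1/(6 · 6) = 1/36
RHS = 1/6 · 1/6 - 1 = -35/36

Since LHS ≠ RHS, this pair disproves the claim, and no lexicographically smaller pair (m ≤ n, integers ≥ 6) does.

For instance (12, 12) is also a counterexample (LHS = 1/144, RHS = -143/144), but it's lexicographically larger.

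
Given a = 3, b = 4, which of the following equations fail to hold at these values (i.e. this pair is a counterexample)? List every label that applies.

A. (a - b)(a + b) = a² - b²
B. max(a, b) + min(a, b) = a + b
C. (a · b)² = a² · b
Evaluating each claim at the given values:
A. LHS = -7, RHS = -7 → holds here (LHS = RHS)
B. LHS = 7, RHS = 7 → holds here (LHS = RHS)
C. LHS = 144, RHS = 36 → fails here (LHS ≠ RHS)

Answer: C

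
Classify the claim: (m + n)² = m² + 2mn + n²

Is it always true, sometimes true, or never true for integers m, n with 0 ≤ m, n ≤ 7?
Always true

The identity holds for every pair in the range. For instance at (m, n) = (2, 7): both sides equal 81.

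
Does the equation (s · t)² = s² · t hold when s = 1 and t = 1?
Holds

Substituting s = 1, t = 1:

LHS = (1 · 1)² = 1
RHS = 1² · 1 = 1

LHS = RHS, so the equation holds at this point.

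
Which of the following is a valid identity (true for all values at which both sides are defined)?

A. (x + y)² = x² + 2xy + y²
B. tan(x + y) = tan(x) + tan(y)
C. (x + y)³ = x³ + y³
A: holds — e.g. at (3, 7), both sides equal 100.
B: fails at (4, 4) — LHS = tan(8) ≈ -6.8, RHS = 2·tan(4) ≈ 2.316.
C: fails at (2, 5) — LHS = 343, RHS = 133.

Answer: A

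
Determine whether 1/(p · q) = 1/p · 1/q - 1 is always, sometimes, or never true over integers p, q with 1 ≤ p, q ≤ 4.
Never true

The claim fails for every pair in the range. For instance at (p, q) = (4, 3): LHS = 1/12, RHS = -11/12.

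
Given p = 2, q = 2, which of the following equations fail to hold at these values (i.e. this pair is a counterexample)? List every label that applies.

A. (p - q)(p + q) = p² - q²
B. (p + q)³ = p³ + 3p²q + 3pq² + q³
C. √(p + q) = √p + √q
Evaluating each claim at the given values:
A. LHS = 0, RHS = 0 → holds here (LHS = RHS)
B. LHS = 64, RHS = 64 → holds here (LHS = RHS)
C. LHS = 2, RHS = 2·√(2) ≈ 2.828 → fails here (LHS ≠ RHS)

Answer: C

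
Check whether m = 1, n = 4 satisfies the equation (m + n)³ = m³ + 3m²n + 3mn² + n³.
Substituting m = 1, n = 4:

LHS = (1 + 4)³ = 125
RHS = 1³ + 3·1²·4 + 3·1·4² + 4³ = 125

LHS = RHS, so the equation holds at this point.

Answer: Holds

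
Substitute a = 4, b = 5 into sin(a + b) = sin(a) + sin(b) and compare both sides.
LHS = sin(4 + 5) = sin(9) ≈ 0.4121
RHS = sin(4) + sin(5) ≈ -1.716

LHS ≠ RHS (they differ by about 2.128), so the equation does not hold here.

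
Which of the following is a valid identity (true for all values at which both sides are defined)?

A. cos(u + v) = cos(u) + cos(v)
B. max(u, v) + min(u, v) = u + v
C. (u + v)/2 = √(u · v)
A: fails at (1, 1) — LHS = cos(2) ≈ -0.4161, RHS = 2·cos(1) ≈ 1.081.
B: holds — e.g. at (1, 2), both sides equal 3.
C: fails at (3, 4) — LHS = 7/2, RHS = 2·√(3) ≈ 3.464.

Answer: B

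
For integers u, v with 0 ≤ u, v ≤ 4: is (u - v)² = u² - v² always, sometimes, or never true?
Sometimes true

It holds at (u, v) = (3, 0) (both sides equal 9), but fails at (u, v) = (4, 1) (LHS = 9, RHS = 15).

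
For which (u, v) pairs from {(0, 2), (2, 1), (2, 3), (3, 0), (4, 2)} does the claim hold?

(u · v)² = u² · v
Testing each pair:
(0, 2): LHS = 0, RHS = 0 → holds
(2, 1): LHS = 4, RHS = 4 → holds
(2, 3): LHS = 36, RHS = 12 → fails
(3, 0): LHS = 0, RHS = 0 → holds
(4, 2): LHS = 64, RHS = 32 → fails

3 of 5 pairs satisfy the claim.

Answer: (0, 2), (2, 1), (3, 0)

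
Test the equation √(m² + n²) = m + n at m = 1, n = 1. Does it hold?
Substituting m = 1, n = 1:

LHS = √(1² + 1²) = √(2) ≈ 1.414
RHS = 1 + 1 = 2

LHS ≠ RHS, so the equation does not hold at this point.

Answer: Fails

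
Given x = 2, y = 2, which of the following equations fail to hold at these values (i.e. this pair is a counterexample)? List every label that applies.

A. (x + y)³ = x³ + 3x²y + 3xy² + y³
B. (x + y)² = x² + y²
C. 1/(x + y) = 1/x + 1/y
B, C

Evaluating each claim at the given values:
A. LHS = 64, RHS = 64 → holds here (LHS = RHS)
B. LHS = 16, RHS = 8 → fails here (LHS ≠ RHS)
C. LHS = 1/4, RHS = 1 → fails here (LHS ≠ RHS)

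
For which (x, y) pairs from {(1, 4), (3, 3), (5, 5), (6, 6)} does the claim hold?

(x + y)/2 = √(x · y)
Testing each pair:
(1, 4): LHS = 5/2, RHS = 2 → fails
(3, 3): LHS = 3, RHS = 3 → holds
(5, 5): LHS = 5, RHS = 5 → holds
(6, 6): LHS = 6, RHS = 6 → holds

3 of 4 pairs satisfy the claim.

Answer: (3, 3), (5, 5), (6, 6)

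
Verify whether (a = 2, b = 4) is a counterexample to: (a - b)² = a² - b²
Substituting a = 2, b = 4:
LHS = (2 - 4)² = 4
RHS = 2² - 4² = -12

Since LHS ≠ RHS, this pair disproves the claim.

Answer: Yes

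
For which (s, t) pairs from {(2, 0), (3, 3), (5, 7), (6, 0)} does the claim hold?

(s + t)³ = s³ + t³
(2, 0), (6, 0)

Testing each pair:
(2, 0): LHS = 8, RHS = 8 → holds
(3, 3): LHS = 216, RHS = 54 → fails
(5, 7): LHS = 1728, RHS = 468 → fails
(6, 0): LHS = 216, RHS = 216 → holds

2 of 4 pairs satisfy the claim.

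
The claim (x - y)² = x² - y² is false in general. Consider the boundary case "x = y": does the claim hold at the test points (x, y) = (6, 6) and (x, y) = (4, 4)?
At (6, 6): LHS = 0, RHS = 0 → equal
At (4, 4): LHS = 0, RHS = 0 → equal

So the claim does hold at both of these boundary points, even though it is not an identity.

Answer: Yes, holds at both test points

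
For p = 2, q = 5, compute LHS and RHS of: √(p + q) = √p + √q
LHS = √(2 + 5) = √(7) ≈ 2.646
RHS = √2 + √5 = √(2) + √(5) ≈ 3.65

LHS ≠ RHS (they differ by about 1.005), so the equation does not hold here.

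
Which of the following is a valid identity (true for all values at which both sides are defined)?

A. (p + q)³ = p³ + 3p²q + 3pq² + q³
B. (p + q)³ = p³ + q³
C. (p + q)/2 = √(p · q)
A

A: holds — e.g. at (2, 4), both sides equal 216.
B: fails at (5, 8) — LHS = 2197, RHS = 637.
C: fails at (5, 8) — LHS = 13/2, RHS = 2·√(10) ≈ 6.325.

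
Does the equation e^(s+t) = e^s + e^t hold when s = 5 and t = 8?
Fails

Substituting s = 5, t = 8:

LHS = e^(5+8) = e^13 ≈ 442413.4
RHS = e^5 + e^8 ≈ 3129

LHS ≠ RHS, so the equation does not hold at this point.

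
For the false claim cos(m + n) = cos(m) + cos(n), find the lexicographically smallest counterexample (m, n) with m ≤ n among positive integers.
(m, n) = (1, 1)

Substituting (1, 1) into the claim:
LHS = cos(1 + 1) = cos(2) ≈ -0.4161
RHS = cos(1) + cos(1) = 2·cos(1) ≈ 1.081

Since LHS ≠ RHS, this pair disproves the claim, and no lexicographically smaller pair (m ≤ n, positive integers) does.

For instance (2, 5) is also a counterexample (LHS = cos(7) ≈ 0.7539, RHS = cos(2) + cos(5) ≈ -0.1325), but it's lexicographically larger.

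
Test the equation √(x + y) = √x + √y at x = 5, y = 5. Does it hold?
Fails

Substituting x = 5, y = 5:

LHS = √(5 + 5) = √(10) ≈ 3.162
RHS = √5 + √5 = 2·√(5) ≈ 4.472

LHS ≠ RHS, so the equation does not hold at this point.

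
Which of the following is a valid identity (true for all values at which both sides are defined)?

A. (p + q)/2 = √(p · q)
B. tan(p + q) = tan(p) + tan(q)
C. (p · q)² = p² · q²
C

A: fails at (2, 7) — LHS = 9/2, RHS = √(14) ≈ 3.742.
B: fails at (4, 4) — LHS = tan(8) ≈ -6.8, RHS = 2·tan(4) ≈ 2.316.
C: holds — e.g. at (0, 1), both sides equal 0.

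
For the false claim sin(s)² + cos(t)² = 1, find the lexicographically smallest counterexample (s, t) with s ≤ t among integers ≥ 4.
At (4, 4): both sides equal 1, so it holds there.

Substituting (4, 5) into the claim:
LHS = sin(4)² + cos(5)² ≈ 0.6532
RHS = 1

Since LHS ≠ RHS, this pair disproves the claim, and no lexicographically smaller pair (s ≤ t, integers ≥ 4) does.

For instance (5, 6) is also a counterexample (LHS = sin(5)² + cos(6)² ≈ 1.841, RHS = 1), but it's lexicographically larger.

Answer: (s, t) = (4, 5)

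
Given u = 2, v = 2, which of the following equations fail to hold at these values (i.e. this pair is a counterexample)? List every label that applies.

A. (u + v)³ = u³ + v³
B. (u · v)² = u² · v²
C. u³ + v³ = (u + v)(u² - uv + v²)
A

Evaluating each claim at the given values:
A. LHS = 64, RHS = 16 → fails here (LHS ≠ RHS)
B. LHS = 16, RHS = 16 → holds here (LHS = RHS)
C. LHS = 16, RHS = 16 → holds here (LHS = RHS)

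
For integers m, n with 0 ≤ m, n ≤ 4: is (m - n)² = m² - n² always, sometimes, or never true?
Sometimes true

It holds at (m, n) = (0, 0) (both sides equal 0), but fails at (m, n) = (3, 1) (LHS = 4, RHS = 8).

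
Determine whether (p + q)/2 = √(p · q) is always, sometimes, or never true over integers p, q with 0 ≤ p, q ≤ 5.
It holds at (p, q) = (0, 0) (both sides equal 0), but fails at (p, q) = (4, 1) (LHS = 5/2, RHS = 2).

Answer: Sometimes true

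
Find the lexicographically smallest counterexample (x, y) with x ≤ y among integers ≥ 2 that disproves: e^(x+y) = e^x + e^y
Substituting (2, 2) into the claim:
LHS = e^(2+2) = e^4 ≈ 54.6
RHS = e^2 + e^2 = 2·e^2 ≈ 14.78

Since LHS ≠ RHS, this pair disproves the claim, and no lexicographically smaller pair (x ≤ y, integers ≥ 2) does.

For instance (2, 6) is also a counterexample (LHS = e^8 ≈ 2981, RHS = e^2 + e^6 ≈ 410.8), but it's lexicographically larger.

Answer: (x, y) = (2, 2)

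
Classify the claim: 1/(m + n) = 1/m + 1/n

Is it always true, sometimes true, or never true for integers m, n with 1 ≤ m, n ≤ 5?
The claim fails for every pair in the range. For instance at (m, n) = (3, 5): LHS = 1/8, RHS = 8/15.

Answer: Never true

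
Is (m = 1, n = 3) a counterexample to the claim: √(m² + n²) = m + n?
Substituting m = 1, n = 3:
LHS = √(1² + 3²) = √(10) ≈ 3.162
RHS = 1 + 3 = 4

Since LHS ≠ RHS, this pair disproves the claim.

Answer: Yes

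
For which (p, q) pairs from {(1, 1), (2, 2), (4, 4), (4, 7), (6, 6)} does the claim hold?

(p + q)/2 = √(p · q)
(1, 1), (2, 2), (4, 4), (6, 6)

Testing each pair:
(1, 1): LHS = 1, RHS = 1 → holds
(2, 2): LHS = 2, RHS = 2 → holds
(4, 4): LHS = 4, RHS = 4 → holds
(4, 7): LHS = 11/2, RHS = 2·√(7) ≈ 5.292 → fails
(6, 6): LHS = 6, RHS = 6 → holds

4 of 5 pairs satisfy the claim.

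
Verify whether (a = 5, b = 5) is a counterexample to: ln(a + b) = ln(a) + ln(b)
Yes

Substituting a = 5, b = 5:
LHS = ln(5 + 5) = ln(10) ≈ 2.303
RHS = ln(5) + ln(5) = 2·ln(5) ≈ 3.219

Since LHS ≠ RHS, this pair disproves the claim.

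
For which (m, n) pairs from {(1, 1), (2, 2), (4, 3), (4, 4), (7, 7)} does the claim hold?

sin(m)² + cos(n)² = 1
(1, 1), (2, 2), (4, 4), (7, 7)

Testing each pair:
(1, 1): LHS = cos(1)² + sin(1)² = 1, RHS = 1 → holds
(2, 2): LHS = cos(2)² + sin(2)² = 1, RHS = 1 → holds
(4, 3): LHS = sin(4)² + cos(3)² ≈ 1.553, RHS = 1 → fails
(4, 4): LHS = cos(4)² + sin(4)² = 1, RHS = 1 → holds
(7, 7): LHS = sin(7)² + cos(7)² = 1, RHS = 1 → holds

4 of 5 pairs satisfy the claim.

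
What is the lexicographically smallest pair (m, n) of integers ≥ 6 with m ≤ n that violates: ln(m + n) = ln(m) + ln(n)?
(m, n) = (6, 6)

Substituting (6, 6) into the claim:
LHS = ln(6 + 6) = ln(12) ≈ 2.485
RHS = ln(6) + ln(6) = 2·ln(6) ≈ 3.584

Since LHS ≠ RHS, this pair disproves the claim, and no lexicographically smaller pair (m ≤ n, integers ≥ 6) does.

For instance (7, 13) is also a counterexample (LHS = ln(20) ≈ 2.996, RHS = ln(7) + ln(13) ≈ 4.511), but it's lexicographically larger.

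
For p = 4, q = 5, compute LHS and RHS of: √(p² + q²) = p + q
LHS = √(4² + 5²) = √(41) ≈ 6.403
RHS = 4 + 5 = 9

LHS ≠ RHS (they differ by about 2.597), so the equation does not hold here.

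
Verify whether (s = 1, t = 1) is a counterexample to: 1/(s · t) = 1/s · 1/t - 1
Substituting s = 1, t = 1:
LHS = 1/(1 · 1) = 1
RHS = 1/1 · 1/1 - 1 = 0

Since LHS ≠ RHS, this pair disproves the claim.

Answer: Yes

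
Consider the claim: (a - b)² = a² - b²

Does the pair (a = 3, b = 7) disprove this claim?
Yes

Substituting a = 3, b = 7:
LHS = (3 - 7)² = 16
RHS = 3² - 7² = -40

Since LHS ≠ RHS, this pair disproves the claim.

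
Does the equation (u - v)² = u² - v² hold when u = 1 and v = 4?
Fails

Substituting u = 1, v = 4:

LHS = (1 - 4)² = 9
RHS = 1² - 4² = -15

LHS ≠ RHS, so the equation does not hold at this point.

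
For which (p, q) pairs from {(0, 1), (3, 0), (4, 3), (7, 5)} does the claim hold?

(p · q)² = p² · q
(0, 1), (3, 0)

Testing each pair:
(0, 1): LHS = 0, RHS = 0 → holds
(3, 0): LHS = 0, RHS = 0 → holds
(4, 3): LHS = 144, RHS = 48 → fails
(7, 5): LHS = 1225, RHS = 245 → fails

2 of 4 pairs satisfy the claim.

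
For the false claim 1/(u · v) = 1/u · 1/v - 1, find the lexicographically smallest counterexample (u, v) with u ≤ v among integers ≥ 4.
Substituting (4, 4) into the claim:
LHS = 1/(4 · 4) = 1/16
RHS = 1/4 · 1/4 - 1 = -15/16

Since LHS ≠ RHS, this pair disproves the claim, and no lexicographically smaller pair (u ≤ v, integers ≥ 4) does.

For instance (7, 9) is also a counterexample (LHS = 1/63, RHS = -62/63), but it's lexicographically larger.

Answer: (u, v) = (4, 4)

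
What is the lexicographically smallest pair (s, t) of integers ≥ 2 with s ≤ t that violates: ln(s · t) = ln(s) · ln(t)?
(s, t) = (2, 2)

Substituting (2, 2) into the claim:
LHS = ln(2 · 2) = ln(4) ≈ 1.386
RHS = ln(2) · ln(2) = ln(2)² ≈ 0.4805

Since LHS ≠ RHS, this pair disproves the claim, and no lexicographically smaller pair (s ≤ t, integers ≥ 2) does.

For instance (2, 9) is also a counterexample (LHS = ln(18) ≈ 2.89, RHS = ln(2)·ln(9) ≈ 1.523), but it's lexicographically larger.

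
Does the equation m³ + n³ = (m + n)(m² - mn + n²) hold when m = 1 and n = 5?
Substituting m = 1, n = 5:

LHS = 1³ + 5³ = 126
RHS = (1 + 5)(1² - 1·5 + 5²) = 126

LHS = RHS, so the equation holds at this point.

Answer: Holds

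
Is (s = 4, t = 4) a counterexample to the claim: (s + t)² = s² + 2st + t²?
No

Substituting s = 4, t = 4:
LHS = (4 + 4)² = 64
RHS = 4² + 2·4·4 + 4² = 64

The sides agree, so this pair does not disprove the claim.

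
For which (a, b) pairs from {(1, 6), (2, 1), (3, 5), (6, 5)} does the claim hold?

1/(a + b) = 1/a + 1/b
None

Testing each pair:
(1, 6): LHS = 1/7, RHS = 7/6 → fails
(2, 1): LHS = 1/3, RHS = 3/2 → fails
(3, 5): LHS = 1/8, RHS = 8/15 → fails
(6, 5): LHS = 1/11, RHS = 11/30 → fails

No pair satisfies the claim.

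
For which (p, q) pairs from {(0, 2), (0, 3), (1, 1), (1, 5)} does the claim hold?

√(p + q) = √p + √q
Testing each pair:
(0, 2): LHS = √(2) ≈ 1.414, RHS = √(2) ≈ 1.414 → holds
(0, 3): LHS = √(3) ≈ 1.732, RHS = √(3) ≈ 1.732 → holds
(1, 1): LHS = √(2) ≈ 1.414, RHS = 2 → fails
(1, 5): LHS = √(6) ≈ 2.449, RHS = 1 + √(5) ≈ 3.236 → fails

2 of 4 pairs satisfy the claim.

Answer: (0, 2), (0, 3)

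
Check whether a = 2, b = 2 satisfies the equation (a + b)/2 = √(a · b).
Substituting a = 2, b = 2:

LHS = (2 + 2)/2 = 2
RHS = √(2 · 2) = 2

LHS = RHS, so the equation holds at this point.

Answer: Holds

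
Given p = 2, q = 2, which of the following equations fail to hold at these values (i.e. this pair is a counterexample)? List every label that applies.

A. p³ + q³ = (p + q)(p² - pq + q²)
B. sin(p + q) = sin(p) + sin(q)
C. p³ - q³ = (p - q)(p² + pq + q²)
B

Evaluating each claim at the given values:
A. LHS = 16, RHS = 16 → holds here (LHS = RHS)
B. LHS = sin(4) ≈ -0.7568, RHS = 2·sin(2) ≈ 1.819 → fails here (LHS ≠ RHS)
C. LHS = 0, RHS = 0 → holds here (LHS = RHS)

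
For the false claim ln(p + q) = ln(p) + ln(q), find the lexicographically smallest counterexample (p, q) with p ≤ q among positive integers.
(p, q) = (1, 1)

Substituting (1, 1) into the claim:
LHS = ln(1 + 1) = ln(2) ≈ 0.6931
RHS = ln(1) + ln(1) = 0

Since LHS ≠ RHS, this pair disproves the claim, and no lexicographically smaller pair (p ≤ q, positive integers) does.

For instance (4, 6) is also a counterexample (LHS = ln(10) ≈ 2.303, RHS = ln(4) + ln(6) ≈ 3.178), but it's lexicographically larger.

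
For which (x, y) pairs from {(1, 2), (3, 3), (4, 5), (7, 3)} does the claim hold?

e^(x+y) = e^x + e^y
Testing each pair:
(1, 2): LHS = e^3 ≈ 20.09, RHS = e + e^2 ≈ 10.11 → fails
(3, 3): LHS = e^6 ≈ 403.4, RHS = 2·e^3 ≈ 40.17 → fails
(4, 5): LHS = e^9 ≈ 8103, RHS = e^4 + e^5 ≈ 203 → fails
(7, 3): LHS = e^10 ≈ 22026.5, RHS = e^3 + e^7 ≈ 1117 → fails

No pair satisfies the claim.

Answer: None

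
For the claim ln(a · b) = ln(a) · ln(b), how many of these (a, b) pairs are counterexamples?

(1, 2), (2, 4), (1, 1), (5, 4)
Testing each pair:
(1, 2): LHS = ln(2) ≈ 0.6931, RHS = 0 → counterexample
(2, 4): LHS = ln(8) ≈ 2.079, RHS = ln(2)·ln(4) ≈ 0.9609 → counterexample
(1, 1): LHS = 0, RHS = 0 → satisfies claim
(5, 4): LHS = ln(20) ≈ 2.996, RHS = ln(4)·ln(5) ≈ 2.231 → counterexample

That makes 3 counterexamples.

Answer: 3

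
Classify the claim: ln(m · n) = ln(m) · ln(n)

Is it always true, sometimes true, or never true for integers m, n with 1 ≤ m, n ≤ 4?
Sometimes true

It holds at (m, n) = (1, 1) (both sides equal 0), but fails at (m, n) = (1, 4) (LHS = ln(4) ≈ 1.386, RHS = 0).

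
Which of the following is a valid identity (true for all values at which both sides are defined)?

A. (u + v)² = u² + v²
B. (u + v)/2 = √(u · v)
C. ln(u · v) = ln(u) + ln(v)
A: fails at (4, 4) — LHS = 64, RHS = 32.
B: fails at (1, 5) — LHS = 3, RHS = √(5) ≈ 2.236.
C: holds — e.g. at (1, 5), both sides equal ln(5) ≈ 1.609.

Answer: C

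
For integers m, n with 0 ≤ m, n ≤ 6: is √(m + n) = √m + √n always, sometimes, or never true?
Sometimes true

It holds at (m, n) = (0, 2) (both sides equal √(2) ≈ 1.414), but fails at (m, n) = (2, 1) (LHS = √(3) ≈ 1.732, RHS = 1 + √(2) ≈ 2.414).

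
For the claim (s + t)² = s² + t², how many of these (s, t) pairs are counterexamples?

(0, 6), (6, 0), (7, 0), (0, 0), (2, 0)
0

Testing each pair:
(0, 6): LHS = 36, RHS = 36 → satisfies claim
(6, 0): LHS = 36, RHS = 36 → satisfies claim
(7, 0): LHS = 49, RHS = 49 → satisfies claim
(0, 0): LHS = 0, RHS = 0 → satisfies claim
(2, 0): LHS = 4, RHS = 4 → satisfies claim

That makes 0 counterexamples.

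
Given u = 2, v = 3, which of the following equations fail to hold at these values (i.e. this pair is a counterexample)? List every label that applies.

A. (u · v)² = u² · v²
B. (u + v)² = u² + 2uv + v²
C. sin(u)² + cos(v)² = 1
Evaluating each claim at the given values:
A. LHS = 36, RHS = 36 → holds here (LHS = RHS)
B. LHS = 25, RHS = 25 → holds here (LHS = RHS)
C. LHS = sin(2)² + cos(3)² ≈ 1.807, RHS = 1 → fails here (LHS ≠ RHS)

Answer: C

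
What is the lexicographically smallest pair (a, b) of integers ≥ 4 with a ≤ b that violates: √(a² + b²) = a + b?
(a, b) = (4, 4)

Substituting (4, 4) into the claim:
LHS = √(4² + 4²) = 4·√(2) ≈ 5.657
RHS = 4 + 4 = 8

Since LHS ≠ RHS, this pair disproves the claim, and no lexicographically smaller pair (a ≤ b, integers ≥ 4) does.

For instance (9, 9) is also a counterexample (LHS = 9·√(2) ≈ 12.73, RHS = 18), but it's lexicographically larger.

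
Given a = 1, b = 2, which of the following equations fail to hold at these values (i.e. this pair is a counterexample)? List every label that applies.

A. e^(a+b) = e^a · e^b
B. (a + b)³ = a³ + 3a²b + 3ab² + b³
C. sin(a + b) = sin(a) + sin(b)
Evaluating each claim at the given values:
A. LHS = e^3 ≈ 20.09, RHS = e^3 ≈ 20.09 → holds here (LHS = RHS)
B. LHS = 27, RHS = 27 → holds here (LHS = RHS)
C. LHS = sin(3) ≈ 0.1411, RHS = sin(1) + sin(2) ≈ 1.751 → fails here (LHS ≠ RHS)

Answer: C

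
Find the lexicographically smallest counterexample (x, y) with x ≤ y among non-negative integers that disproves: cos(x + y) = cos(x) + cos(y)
Substituting (0, 0) into the claim:
LHS = cos(0 + 0) = 1
RHS = cos(0) + cos(0) = 2

Since LHS ≠ RHS, this pair disproves the claim, and no lexicographically smaller pair (x ≤ y, non-negative integers) does.

For instance (5, 7) is also a counterexample (LHS = cos(12) ≈ 0.8439, RHS = cos(5) + cos(7) ≈ 1.038), but it's lexicographically larger.

Answer: (x, y) = (0, 0)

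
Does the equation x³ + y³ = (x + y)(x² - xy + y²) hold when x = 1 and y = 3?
Substituting x = 1, y = 3:

LHS = 1³ + 3³ = 28
RHS = (1 + 3)(1² - 1·3 + 3²) = 28

LHS = RHS, so the equation holds at this point.

Answer: Holds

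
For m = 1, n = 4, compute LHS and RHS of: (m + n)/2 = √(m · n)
LHS = (1 + 4)/2 = 5/2
RHS = √(1 · 4) = 2

LHS ≠ RHS, so the equation does not hold here.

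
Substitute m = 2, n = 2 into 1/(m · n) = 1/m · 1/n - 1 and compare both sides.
LHS = 1/(2 · 2) = 1/4
RHS = 1/2 · 1/2 - 1 = -3/4

LHS ≠ RHS, so the equation does not hold here.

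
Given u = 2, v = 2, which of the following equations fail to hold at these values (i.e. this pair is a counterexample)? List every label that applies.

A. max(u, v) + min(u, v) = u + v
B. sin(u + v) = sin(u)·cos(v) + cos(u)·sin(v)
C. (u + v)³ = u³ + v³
C

Evaluating each claim at the given values:
A. LHS = 4, RHS = 4 → holds here (LHS = RHS)
B. LHS = sin(4) ≈ -0.7568, RHS = 2·sin(2)·cos(2) ≈ -0.7568 → holds here (LHS = RHS)
C. LHS = 64, RHS = 16 → fails here (LHS ≠ RHS)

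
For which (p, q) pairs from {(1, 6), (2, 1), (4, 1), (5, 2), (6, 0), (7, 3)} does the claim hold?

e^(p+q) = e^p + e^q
Testing each pair:
(1, 6): LHS = e^7 ≈ 1097, RHS = e + e^6 ≈ 406.1 → fails
(2, 1): LHS = e^3 ≈ 20.09, RHS = e + e^2 ≈ 10.11 → fails
(4, 1): LHS = e^5 ≈ 148.4, RHS = e + e^4 ≈ 57.32 → fails
(5, 2): LHS = e^7 ≈ 1097, RHS = e^2 + e^5 ≈ 155.8 → fails
(6, 0): LHS = e^6 ≈ 403.4, RHS = 1 + e^6 ≈ 404.4 → fails
(7, 3): LHS = e^10 ≈ 22026.5, RHS = e^3 + e^7 ≈ 1117 → fails

No pair satisfies the claim.

Answer: None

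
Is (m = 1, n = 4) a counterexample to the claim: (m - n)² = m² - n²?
Substituting m = 1, n = 4:
LHS = (1 - 4)² = 9
RHS = 1² - 4² = -15

Since LHS ≠ RHS, this pair disproves the claim.

Answer: Yes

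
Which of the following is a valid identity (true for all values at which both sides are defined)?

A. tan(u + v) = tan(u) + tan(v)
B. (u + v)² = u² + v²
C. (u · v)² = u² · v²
A: fails at (3, 4) — LHS = tan(7) ≈ 0.8714, RHS = tan(3) + tan(4) ≈ 1.015.
B: fails at (3, 5) — LHS = 64, RHS = 34.
C: holds — e.g. at (2, 5), both sides equal 100.

Answer: C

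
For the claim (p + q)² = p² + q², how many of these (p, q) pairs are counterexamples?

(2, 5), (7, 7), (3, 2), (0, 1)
3

Testing each pair:
(2, 5): LHS = 49, RHS = 29 → counterexample
(7, 7): LHS = 196, RHS = 98 → counterexample
(3, 2): LHS = 25, RHS = 13 → counterexample
(0, 1): LHS = 1, RHS = 1 → satisfies claim

That makes 3 counterexamples.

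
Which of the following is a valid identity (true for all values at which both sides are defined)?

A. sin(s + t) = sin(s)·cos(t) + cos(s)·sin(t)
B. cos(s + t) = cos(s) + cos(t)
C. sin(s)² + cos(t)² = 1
A: holds — e.g. at (2, 2), both sides equal sin(4) ≈ -0.7568.
B: fails at (6, 7) — LHS = cos(13) ≈ 0.9074, RHS = cos(7) + cos(6) ≈ 1.714.
C: fails at (3, 5) — LHS = sin(3)² + cos(5)² ≈ 0.1004, RHS = 1.

Answer: A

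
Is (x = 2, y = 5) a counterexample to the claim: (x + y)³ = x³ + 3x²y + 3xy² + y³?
Substituting x = 2, y = 5:
LHS = (2 + 5)³ = 343
RHS = 2³ + 3·2²·5 + 3·2·5² + 5³ = 343

The sides agree, so this pair does not disprove the claim.

Answer: No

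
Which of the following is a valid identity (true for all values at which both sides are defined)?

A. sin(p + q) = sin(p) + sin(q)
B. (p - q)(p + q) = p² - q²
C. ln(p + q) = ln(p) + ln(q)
A: fails at (4, 6) — LHS = sin(10) ≈ -0.544, RHS = sin(4) + sin(6) ≈ -1.036.
B: holds — e.g. at (1, 3), both sides equal -8.
C: fails at (1, 5) — LHS = ln(6) ≈ 1.792, RHS = ln(5) ≈ 1.609.

Answer: B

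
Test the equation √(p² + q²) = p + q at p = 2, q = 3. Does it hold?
Substituting p = 2, q = 3:

LHS = √(2² + 3²) = √(13) ≈ 3.606
RHS = 2 + 3 = 5

LHS ≠ RHS, so the equation does not hold at this point.

Answer: Fails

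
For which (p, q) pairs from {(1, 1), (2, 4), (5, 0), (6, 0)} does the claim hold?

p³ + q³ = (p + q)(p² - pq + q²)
Testing each pair:
(1, 1): LHS = 2, RHS = 2 → holds
(2, 4): LHS = 72, RHS = 72 → holds
(5, 0): LHS = 125, RHS = 125 → holds
(6, 0): LHS = 216, RHS = 216 → holds

Every pair satisfies the claim.

Answer: All pairs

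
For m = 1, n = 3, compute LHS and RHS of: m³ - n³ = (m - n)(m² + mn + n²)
LHS = 1³ - 3³ = -26
RHS = (1 - 3)(1² + 1·3 + 3²) = -26

LHS = RHS: the two sides agree.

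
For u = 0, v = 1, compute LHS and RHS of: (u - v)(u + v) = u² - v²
LHS = (0 - 1)(0 + 1) = -1
RHS = 0² - 1² = -1

LHS = RHS: the two sides agree.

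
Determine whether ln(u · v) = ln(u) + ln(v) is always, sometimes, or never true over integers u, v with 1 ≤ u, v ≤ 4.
The identity holds for every pair in the range. For instance at (u, v) = (2, 1): both sides equal ln(2) ≈ 0.6931.

Answer: Always true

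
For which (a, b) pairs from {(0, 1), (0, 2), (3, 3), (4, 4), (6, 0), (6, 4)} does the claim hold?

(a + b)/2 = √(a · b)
(3, 3), (4, 4)

Testing each pair:
(0, 1): LHS = 1/2, RHS = 0 → fails
(0, 2): LHS = 1, RHS = 0 → fails
(3, 3): LHS = 3, RHS = 3 → holds
(4, 4): LHS = 4, RHS = 4 → holds
(6, 0): LHS = 3, RHS = 0 → fails
(6, 4): LHS = 5, RHS = 2·√(6) ≈ 4.899 → fails

2 of 6 pairs satisfy the claim.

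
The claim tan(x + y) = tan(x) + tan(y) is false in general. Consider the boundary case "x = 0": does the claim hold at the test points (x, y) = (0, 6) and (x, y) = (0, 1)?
At (0, 6): LHS = tan(6) ≈ -0.291, RHS = tan(6) ≈ -0.291 → equal
At (0, 1): LHS = tan(1) ≈ 1.557, RHS = tan(1) ≈ 1.557 → equal

So the claim does hold at both of these boundary points, even though it is not an identity.

Answer: Yes, holds at both test points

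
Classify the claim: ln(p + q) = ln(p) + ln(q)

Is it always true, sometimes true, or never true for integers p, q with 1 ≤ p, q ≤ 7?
Sometimes true

It holds at (p, q) = (2, 2) (both sides equal ln(4) ≈ 1.386), but fails at (p, q) = (5, 5) (LHS = ln(10) ≈ 2.303, RHS = 2·ln(5) ≈ 3.219).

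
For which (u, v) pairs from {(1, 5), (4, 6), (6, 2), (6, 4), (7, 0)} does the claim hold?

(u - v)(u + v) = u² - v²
Testing each pair:
(1, 5): LHS = -24, RHS = -24 → holds
(4, 6): LHS = -20, RHS = -20 → holds
(6, 2): LHS = 32, RHS = 32 → holds
(6, 4): LHS = 20, RHS = 20 → holds
(7, 0): LHS = 49, RHS = 49 → holds

Every pair satisfies the claim.

Answer: All pairs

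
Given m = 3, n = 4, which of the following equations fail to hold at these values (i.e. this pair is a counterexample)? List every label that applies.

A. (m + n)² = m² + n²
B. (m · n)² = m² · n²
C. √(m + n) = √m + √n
Evaluating each claim at the given values:
A. LHS = 49, RHS = 25 → fails here (LHS ≠ RHS)
B. LHS = 144, RHS = 144 → holds here (LHS = RHS)
C. LHS = √(7) ≈ 2.646, RHS = √(3) + 2 ≈ 3.732 → fails here (LHS ≠ RHS)

Answer: A, C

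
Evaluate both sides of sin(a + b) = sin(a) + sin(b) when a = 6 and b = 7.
LHS = sin(6 + 7) = sin(13) ≈ 0.4202
RHS = sin(6) + sin(7) ≈ 0.3776

LHS ≠ RHS (they differ by about 0.0426), so the equation does not hold here.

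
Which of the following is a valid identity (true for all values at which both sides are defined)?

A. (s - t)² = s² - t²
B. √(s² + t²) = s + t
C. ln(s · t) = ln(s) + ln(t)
A: fails at (2, 5) — LHS = 9, RHS = -21.
B: fails at (1, 5) — LHS = √(26) ≈ 5.099, RHS = 6.
C: holds — e.g. at (5, 8), both sides equal ln(40) ≈ 3.689.

Answer: C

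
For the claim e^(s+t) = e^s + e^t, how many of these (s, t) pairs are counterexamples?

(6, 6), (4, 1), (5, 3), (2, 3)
Testing each pair:
(6, 6): LHS = e^12 ≈ 162754.8, RHS = 2·e^6 ≈ 806.9 → counterexample
(4, 1): LHS = e^5 ≈ 148.4, RHS = e + e^4 ≈ 57.32 → counterexample
(5, 3): LHS = e^8 ≈ 2981, RHS = e^3 + e^5 ≈ 168.5 → counterexample
(2, 3): LHS = e^5 ≈ 148.4, RHS = e^2 + e^3 ≈ 27.47 → counterexample

That makes 4 counterexamples.

Answer: 4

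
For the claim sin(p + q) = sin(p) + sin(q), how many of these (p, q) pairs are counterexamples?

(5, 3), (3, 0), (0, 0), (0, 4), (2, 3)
2

Testing each pair:
(5, 3): LHS = sin(8) ≈ 0.9894, RHS = sin(5) + sin(3) ≈ -0.8178 → counterexample
(3, 0): LHS = sin(3) ≈ 0.1411, RHS = sin(3) ≈ 0.1411 → satisfies claim
(0, 0): LHS = 0, RHS = 0 → satisfies claim
(0, 4): LHS = sin(4) ≈ -0.7568, RHS = sin(4) ≈ -0.7568 → satisfies claim
(2, 3): LHS = sin(5) ≈ -0.9589, RHS = sin(3) + sin(2) ≈ 1.05 → counterexample

That makes 2 counterexamples.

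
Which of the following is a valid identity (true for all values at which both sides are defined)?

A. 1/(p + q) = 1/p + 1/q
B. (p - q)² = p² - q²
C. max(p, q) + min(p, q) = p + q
A: fails at (3, 4) — LHS = 1/7, RHS = 7/12.
B: fails at (1, 2) — LHS = 1, RHS = -3.
C: holds — e.g. at (5, 8), both sides equal 13.

Answer: C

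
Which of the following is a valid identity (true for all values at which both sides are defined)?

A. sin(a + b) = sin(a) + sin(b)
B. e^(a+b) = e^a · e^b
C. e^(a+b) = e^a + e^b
B

A: fails at (1, 2) — LHS = sin(3) ≈ 0.1411, RHS = sin(1) + sin(2) ≈ 1.751.
B: holds — e.g. at (4, 4), both sides equal e^8 ≈ 2981.
C: fails at (3, 7) — LHS = e^10 ≈ 22026.5, RHS = e^3 + e^7 ≈ 1117.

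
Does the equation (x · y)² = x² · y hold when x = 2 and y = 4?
Substituting x = 2, y = 4:

LHS = (2 · 4)² = 64
RHS = 2² · 4 = 16

LHS ≠ RHS, so the equation does not hold at this point.

Answer: Fails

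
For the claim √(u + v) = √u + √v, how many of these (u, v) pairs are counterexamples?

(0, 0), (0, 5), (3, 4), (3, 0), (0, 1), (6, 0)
Testing each pair:
(0, 0): LHS = 0, RHS = 0 → satisfies claim
(0, 5): LHS = √(5) ≈ 2.236, RHS = √(5) ≈ 2.236 → satisfies claim
(3, 4): LHS = √(7) ≈ 2.646, RHS = √(3) + 2 ≈ 3.732 → counterexample
(3, 0): LHS = √(3) ≈ 1.732, RHS = √(3) ≈ 1.732 → satisfies claim
(0, 1): LHS = 1, RHS = 1 → satisfies claim
(6, 0): LHS = √(6) ≈ 2.449, RHS = √(6) ≈ 2.449 → satisfies claim

That makes 1 counterexample.

Answer: 1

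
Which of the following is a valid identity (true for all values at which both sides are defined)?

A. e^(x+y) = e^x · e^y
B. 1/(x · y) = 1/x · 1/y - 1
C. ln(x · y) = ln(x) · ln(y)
A

A: holds — e.g. at (3, 5), both sides equal e^8 ≈ 2981.
B: fails at (1, 3) — LHS = 1/3, RHS = -2/3.
C: fails at (5, 5) — LHS = ln(25) ≈ 3.219, RHS = ln(5)² ≈ 2.59.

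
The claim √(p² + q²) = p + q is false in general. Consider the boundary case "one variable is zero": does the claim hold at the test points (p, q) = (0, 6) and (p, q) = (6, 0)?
At (0, 6): LHS = 6, RHS = 6 → equal
At (6, 0): LHS = 6, RHS = 6 → equal

So the claim does hold at both of these boundary points, even though it is not an identity.

Answer: Yes, holds at both test points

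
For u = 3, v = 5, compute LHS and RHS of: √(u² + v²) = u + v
LHS = √(3² + 5²) = √(34) ≈ 5.831
RHS = 3 + 5 = 8

LHS ≠ RHS (they differ by about 2.169), so the equation does not hold here.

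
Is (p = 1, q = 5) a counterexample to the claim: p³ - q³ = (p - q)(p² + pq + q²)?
No

Substituting p = 1, q = 5:
LHS = 1³ - 5³ = -124
RHS = (1 - 5)(1² + 1·5 + 5²) = -124

The sides agree, so this pair does not disprove the claim.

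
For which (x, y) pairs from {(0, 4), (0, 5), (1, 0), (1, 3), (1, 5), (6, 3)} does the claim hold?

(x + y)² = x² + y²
Testing each pair:
(0, 4): LHS = 16, RHS = 16 → holds
(0, 5): LHS = 25, RHS = 25 → holds
(1, 0): LHS = 1, RHS = 1 → holds
(1, 3): LHS = 16, RHS = 10 → fails
(1, 5): LHS = 36, RHS = 26 → fails
(6, 3): LHS = 81, RHS = 45 → fails

3 of 6 pairs satisfy the claim.

Answer: (0, 4), (0, 5), (1, 0)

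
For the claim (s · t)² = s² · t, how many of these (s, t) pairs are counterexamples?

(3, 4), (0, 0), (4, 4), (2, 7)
Testing each pair:
(3, 4): LHS = 144, RHS = 36 → counterexample
(0, 0): LHS = 0, RHS = 0 → satisfies claim
(4, 4): LHS = 256, RHS = 64 → counterexample
(2, 7): LHS = 196, RHS = 28 → counterexample

That makes 3 counterexamples.

Answer: 3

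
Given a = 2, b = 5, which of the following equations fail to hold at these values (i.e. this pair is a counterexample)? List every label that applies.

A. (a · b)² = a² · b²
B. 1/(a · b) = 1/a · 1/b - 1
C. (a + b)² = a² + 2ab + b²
B

Evaluating each claim at the given values:
A. LHS = 100, RHS = 100 → holds here (LHS = RHS)
B. LHS = 1/10, RHS = -9/10 → fails here (LHS ≠ RHS)
C. LHS = 49, RHS = 49 → holds here (LHS = RHS)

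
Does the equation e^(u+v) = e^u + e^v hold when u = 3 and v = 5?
Substituting u = 3, v = 5:

LHS = e^(3+5) = e^8 ≈ 2981
RHS = e^3 + e^5 ≈ 168.5

LHS ≠ RHS, so the equation does not hold at this point.

Answer: Fails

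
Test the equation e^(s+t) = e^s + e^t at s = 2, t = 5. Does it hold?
Fails

Substituting s = 2, t = 5:

LHS = e^(2+5) = e^7 ≈ 1097
RHS = e^2 + e^5 ≈ 155.8

LHS ≠ RHS, so the equation does not hold at this point.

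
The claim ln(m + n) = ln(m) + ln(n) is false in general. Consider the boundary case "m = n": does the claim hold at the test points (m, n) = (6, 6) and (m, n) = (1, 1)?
No, fails at both test points

At (6, 6): LHS = ln(12) ≈ 2.485 ≠ RHS = 2·ln(6) ≈ 3.584
At (1, 1): LHS = ln(2) ≈ 0.6931 ≠ RHS = 0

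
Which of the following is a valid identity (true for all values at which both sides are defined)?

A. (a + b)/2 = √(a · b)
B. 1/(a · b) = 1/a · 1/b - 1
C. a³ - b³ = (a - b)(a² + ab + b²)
C

A: fails at (2, 4) — LHS = 3, RHS = 2·√(2) ≈ 2.828.
B: fails at (4, 4) — LHS = 1/16, RHS = -15/16.
C: holds — e.g. at (3, 4), both sides equal -37.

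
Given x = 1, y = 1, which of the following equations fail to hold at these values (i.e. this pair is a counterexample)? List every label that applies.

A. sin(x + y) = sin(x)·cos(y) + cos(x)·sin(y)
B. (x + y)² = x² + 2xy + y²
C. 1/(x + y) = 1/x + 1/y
Evaluating each claim at the given values:
A. LHS = sin(2) ≈ 0.9093, RHS = 2·sin(1)·cos(1) ≈ 0.9093 → holds here (LHS = RHS)
B. LHS = 4, RHS = 4 → holds here (LHS = RHS)
C. LHS = 1/2, RHS = 2 → fails here (LHS ≠ RHS)

Answer: C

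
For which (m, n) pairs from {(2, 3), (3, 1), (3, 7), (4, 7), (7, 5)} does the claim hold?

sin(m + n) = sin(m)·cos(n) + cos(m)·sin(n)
Testing each pair:
(2, 3): LHS = sin(5) ≈ -0.9589, RHS = sin(2)·cos(3) + sin(3)·cos(2) ≈ -0.9589 → holds
(3, 1): LHS = sin(4) ≈ -0.7568, RHS = sin(1)·cos(3) + sin(3)·cos(1) ≈ -0.7568 → holds
(3, 7): LHS = sin(10) ≈ -0.544, RHS = sin(7)·cos(3) + sin(3)·cos(7) ≈ -0.544 → holds
(4, 7): LHS = sin(11) ≈ -1, RHS = sin(4)·cos(7) + sin(7)·cos(4) ≈ -1 → holds
(7, 5): LHS = sin(12) ≈ -0.5366, RHS = sin(5)·cos(7) + sin(7)·cos(5) ≈ -0.5366 → holds

Every pair satisfies the claim.

Answer: All pairs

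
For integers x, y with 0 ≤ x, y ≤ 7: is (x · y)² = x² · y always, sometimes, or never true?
It holds at (x, y) = (0, 4) (both sides equal 0), but fails at (x, y) = (6, 6) (LHS = 1296, RHS = 216).

Answer: Sometimes true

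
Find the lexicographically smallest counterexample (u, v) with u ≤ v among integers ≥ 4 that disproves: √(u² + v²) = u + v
Substituting (4, 4) into the claim:
LHS = √(4² + 4²) = 4·√(2) ≈ 5.657
RHS = 4 + 4 = 8

Since LHS ≠ RHS, this pair disproves the claim, and no lexicographically smaller pair (u ≤ v, integers ≥ 4) does.

For instance (10, 10) is also a counterexample (LHS = 10·√(2) ≈ 14.14, RHS = 20), but it's lexicographically larger.

Answer: (u, v) = (4, 4)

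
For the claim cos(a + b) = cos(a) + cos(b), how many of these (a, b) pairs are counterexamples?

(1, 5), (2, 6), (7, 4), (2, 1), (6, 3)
5

Testing each pair:
(1, 5): LHS = cos(6) ≈ 0.9602, RHS = cos(5) + cos(1) ≈ 0.824 → counterexample
(2, 6): LHS = cos(8) ≈ -0.1455, RHS = cos(2) + cos(6) ≈ 0.544 → counterexample
(7, 4): LHS = cos(11) ≈ 0.004426, RHS = cos(4) + cos(7) ≈ 0.1003 → counterexample
(2, 1): LHS = cos(3) ≈ -0.99, RHS = cos(2) + cos(1) ≈ 0.1242 → counterexample
(6, 3): LHS = cos(9) ≈ -0.9111, RHS = cos(3) + cos(6) ≈ -0.02982 → counterexample

That makes 5 counterexamples.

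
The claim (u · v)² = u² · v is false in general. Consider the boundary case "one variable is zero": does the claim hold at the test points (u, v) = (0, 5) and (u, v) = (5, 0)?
At (0, 5): LHS = 0, RHS = 0 → equal
At (5, 0): LHS = 0, RHS = 0 → equal

So the claim does hold at both of these boundary points, even though it is not an identity.

Answer: Yes, holds at both test points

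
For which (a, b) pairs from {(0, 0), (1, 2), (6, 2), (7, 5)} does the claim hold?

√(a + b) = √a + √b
(0, 0)

Testing each pair:
(0, 0): LHS = 0, RHS = 0 → holds
(1, 2): LHS = √(3) ≈ 1.732, RHS = 1 + √(2) ≈ 2.414 → fails
(6, 2): LHS = 2·√(2) ≈ 2.828, RHS = √(2) + √(6) ≈ 3.864 → fails
(7, 5): LHS = 2·√(3) ≈ 3.464, RHS = √(5) + √(7) ≈ 4.882 → fails

1 of 4 pairs satisfies the claim.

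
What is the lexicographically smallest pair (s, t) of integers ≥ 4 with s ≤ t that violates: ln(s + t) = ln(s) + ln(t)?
(s, t) = (4, 4)

Substituting (4, 4) into the claim:
LHS = ln(4 + 4) = ln(8) ≈ 2.079
RHS = ln(4) + ln(4) = 2·ln(4) ≈ 2.773

Since LHS ≠ RHS, this pair disproves the claim, and no lexicographically smaller pair (s ≤ t, integers ≥ 4) does.

For instance (5, 8) is also a counterexample (LHS = ln(13) ≈ 2.565, RHS = ln(5) + ln(8) ≈ 3.689), but it's lexicographically larger.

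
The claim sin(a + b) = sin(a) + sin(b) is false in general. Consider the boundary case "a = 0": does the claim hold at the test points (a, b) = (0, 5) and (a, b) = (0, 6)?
Yes, holds at both test points

At (0, 5): LHS = sin(5) ≈ -0.9589, RHS = sin(5) ≈ -0.9589 → equal
At (0, 6): LHS = sin(6) ≈ -0.2794, RHS = sin(6) ≈ -0.2794 → equal

So the claim does hold at both of these boundary points, even though it is not an identity.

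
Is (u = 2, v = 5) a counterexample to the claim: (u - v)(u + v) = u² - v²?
No

Substituting u = 2, v = 5:
LHS = (2 - 5)(2 + 5) = -21
RHS = 2² - 5² = -21

The sides agree, so this pair does not disprove the claim.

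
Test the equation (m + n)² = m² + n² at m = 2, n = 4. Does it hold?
Fails

Substituting m = 2, n = 4:

LHS = (2 + 4)² = 36
RHS = 2² + 4² = 20

LHS ≠ RHS, so the equation does not hold at this point.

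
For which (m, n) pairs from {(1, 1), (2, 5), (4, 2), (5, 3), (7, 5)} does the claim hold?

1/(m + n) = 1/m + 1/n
None

Testing each pair:
(1, 1): LHS = 1/2, RHS = 2 → fails
(2, 5): LHS = 1/7, RHS = 7/10 → fails
(4, 2): LHS = 1/6, RHS = 3/4 → fails
(5, 3): LHS = 1/8, RHS = 8/15 → fails
(7, 5): LHS = 1/12, RHS = 12/35 → fails

No pair satisfies the claim.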